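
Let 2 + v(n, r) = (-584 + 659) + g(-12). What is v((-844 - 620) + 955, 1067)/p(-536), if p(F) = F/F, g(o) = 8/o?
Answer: 217/3 ≈ 72.333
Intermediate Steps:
p(F) = 1
v(n, r) = 217/3 (v(n, r) = -2 + ((-584 + 659) + 8/(-12)) = -2 + (75 + 8*(-1/12)) = -2 + (75 - ⅔) = -2 + 223/3 = 217/3)
v((-844 - 620) + 955, 1067)/p(-536) = (217/3)/1 = (217/3)*1 = 217/3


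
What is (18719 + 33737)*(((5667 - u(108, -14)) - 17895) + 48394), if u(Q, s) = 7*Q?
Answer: 1857466960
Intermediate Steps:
(18719 + 33737)*(((5667 - u(108, -14)) - 17895) + 48394) = (18719 + 33737)*(((5667 - 7*108) - 17895) + 48394) = 52456*(((5667 - 1*756) - 17895) + 48394) = 52456*(((5667 - 756) - 17895) + 48394) = 52456*((4911 - 17895) + 48394) = 52456*(-12984 + 48394) = 52456*35410 = 1857466960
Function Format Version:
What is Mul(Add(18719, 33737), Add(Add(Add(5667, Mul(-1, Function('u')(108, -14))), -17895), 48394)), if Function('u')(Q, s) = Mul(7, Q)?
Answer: 1857466960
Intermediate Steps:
Mul(Add(18719, 33737), Add(Add(Add(5667, Mul(-1, Function('u')(108, -14))), -17895), 48394)) = Mul(Add(18719, 33737), Add(Add(Add(5667, Mul(-1, Mul(7, 108))), -17895), 48394)) = Mul(52456, Add(Add(Add(5667, Mul(-1, 756)), -17895), 48394)) = Mul(52456, Add(Add(Add(5667, -756), -17895), 48394)) = Mul(52456, Add(Add(4911, -17895), 48394)) = Mul(52456, Add(-12984, 48394)) = Mul(52456, 35410) = 1857466960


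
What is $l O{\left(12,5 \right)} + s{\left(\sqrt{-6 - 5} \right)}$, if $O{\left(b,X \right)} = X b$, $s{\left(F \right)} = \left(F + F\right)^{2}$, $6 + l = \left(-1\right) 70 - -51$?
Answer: $-1544$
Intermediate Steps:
$l = -25$ ($l = -6 - 19 = -25$)
$s{\left(F \right)} = 4 F^{2}$ ($s{\left(F \right)} = \left(2 F\right)^{2} = 4 F^{2}$)
$l O{\left(12,5 \right)} + s{\left(\sqrt{-6 - 5} \right)} = - 25 \cdot 5 \cdot 12 + 4 \left(\sqrt{-6 - 5}\right)^{2} = \left(-25\right) 60 + 4 \left(\sqrt{-11}\right)^{2} = -1500 + 4 \left(i \sqrt{11}\right)^{2} = -1500 + 4 \left(-11\right) = -1500 - 44 = -1544$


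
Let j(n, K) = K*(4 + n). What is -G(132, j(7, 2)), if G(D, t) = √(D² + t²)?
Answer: -22*√37 ≈ -133.82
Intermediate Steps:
-G(132, j(7, 2)) = -√(132² + (2*(4 + 7))²) = -√(17424 + (2*11)²) = -√(17424 + 22²) = -√(17424 + 484) = -√17908 = -22*√37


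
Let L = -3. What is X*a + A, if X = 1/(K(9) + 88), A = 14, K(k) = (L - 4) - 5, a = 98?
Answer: 581/38 ≈ 15.289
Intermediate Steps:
K(k) = -12 (K(k) = (-3 - 4) - 5 = -7 - 5 = -12)
X = 1/76 (X = 1/(-12 + 88) = 1/76 ≈ 0.013158)
X*a + A = (1/76)*98 + 14 = 49/38 + 14 = 581/38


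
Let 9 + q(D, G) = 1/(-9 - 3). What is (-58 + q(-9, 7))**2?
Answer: 648025/144 ≈ 4500.2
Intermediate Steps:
q(D, G) = -109/12 (q(D, G) = -9 + 1/(-9 - 3) = -9 + 1/(-12) = -9 - 1/12 = -109/12)
(-58 + q(-9, 7))**2 = (-58 - 109/12)**2 = (-805/12)**2 = 648025/144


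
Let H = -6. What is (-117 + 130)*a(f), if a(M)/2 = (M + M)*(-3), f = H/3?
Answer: 312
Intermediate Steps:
f = -2 (f = -6/3 = -6*⅓ = -2)
a(M) = -12*M (a(M) = 2*((M + M)*(-3)) = 2*((2*M)*(-3)) = 2*(-6*M) = -12*M)
(-117 + 130)*a(f) = (-117 + 130)*(-12*(-2)) = 13*24 = 312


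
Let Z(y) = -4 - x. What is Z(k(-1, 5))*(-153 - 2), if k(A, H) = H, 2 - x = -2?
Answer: 1240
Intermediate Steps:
x = 4 (x = 2 - 1*(-2) = 2 + 2 = 4)
Z(y) = -8 (Z(y) = -4 - 1*4 = -4 - 4 = -8)
Z(k(-1, 5))*(-153 - 2) = -8*(-153 - 2) = -8*(-155) = 1240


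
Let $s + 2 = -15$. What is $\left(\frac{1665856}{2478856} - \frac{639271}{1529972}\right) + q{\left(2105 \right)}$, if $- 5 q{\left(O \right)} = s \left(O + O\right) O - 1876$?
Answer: $\frac{71422216462098987189}{2370362670020} \approx 3.0131 \cdot 10^{7}$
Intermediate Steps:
$s = -17$ ($s = -2 - 15 = -17$)
$q{\left(O \right)} = \frac{1876}{5} + \frac{34 O^{2}}{5}$ ($q{\left(O \right)} = - \frac{- 17 \left(O + O\right) O - 1876}{5} = - \frac{- 17 \cdot 2 O O - 1876}{5} = - \frac{- 34 O O - 1876}{5} = - \frac{- 34 O^{2} - 1876}{5} = - \frac{-1876 - 34 O^{2}}{5} = \frac{1876}{5} + \frac{34 O^{2}}{5}$)
$\left(\frac{1665856}{2478856} - \frac{639271}{1529972}\right) + q{\left(2105 \right)} = \left(\frac{1665856}{2478856} - \frac{639271}{1529972}\right) + \left(\frac{1876}{5} + \frac{34 \cdot 2105^{2}}{5}\right) = \left(1665856 \cdot \frac{1}{2478856} - \frac{639271}{1529972}\right) + \left(\frac{1876}{5} + \frac{34}{5} \cdot 4431025\right) = \left(\frac{208232}{309857} - \frac{639271}{1529972}\right) + \left(\frac{1876}{5} + 30130970\right) = \frac{120506535257}{474072534004} + \frac{150656726}{5} = \frac{71422216462098987189}{2370362670020}$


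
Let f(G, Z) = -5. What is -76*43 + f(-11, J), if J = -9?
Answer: -3273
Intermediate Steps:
-76*43 + f(-11, J) = -76*43 - 5 = -3268 - 5 = -3273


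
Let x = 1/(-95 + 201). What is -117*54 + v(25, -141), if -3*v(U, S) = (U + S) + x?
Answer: -1996829/318 ≈ -6279.3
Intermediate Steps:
x = 1/106 ≈ 0.0094340
v(U, S) = -1/318 - S/3 - U/3 (v(U, S) = -((U + S) + 1/106)/3 = -((S + U) + 1/106)/3 = -(1/106 + S + U)/3 = -1/318 - S/3 - U/3)
-117*54 + v(25, -141) = -117*54 + (-1/318 - 1/3*(-141) - 1/3*25) = -6318 + (-1/318 + 47 - 25/3) = -6318 + 12295/318 = -1996829/318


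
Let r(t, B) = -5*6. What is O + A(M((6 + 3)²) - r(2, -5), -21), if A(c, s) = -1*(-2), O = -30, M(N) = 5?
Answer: -28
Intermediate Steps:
r(t, B) = -30
A(c, s) = 2
O + A(M((6 + 3)²) - r(2, -5), -21) = -30 + 2 = -28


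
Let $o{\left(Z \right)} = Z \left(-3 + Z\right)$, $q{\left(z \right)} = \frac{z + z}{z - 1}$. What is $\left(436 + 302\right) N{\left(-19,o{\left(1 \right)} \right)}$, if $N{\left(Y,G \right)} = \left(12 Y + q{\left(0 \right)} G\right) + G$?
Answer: $-169740$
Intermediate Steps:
$q{\left(z \right)} = \frac{2 z}{-1 + z}$
$N{\left(Y,G \right)} = G + 12 Y$ ($N{\left(Y,G \right)} = \left(12 Y + 2 \cdot 0 \frac{1}{-1 + 0} G\right) + G = \left(12 Y + 2 \cdot 0 \frac{1}{-1} G\right) + G = \left(12 Y + 2 \cdot 0 \left(-1\right) G\right) + G = \left(12 Y + 0 G\right) + G = \left(12 Y + 0\right) + G = 12 Y + G = G + 12 Y$)
$\left(436 + 302\right) N{\left(-19,o{\left(1 \right)} \right)} = \left(436 + 302\right) \left(1 \left(-3 + 1\right) + 12 \left(-19\right)\right) = 738 \left(1 \left(-2\right) - 228\right) = 738 \left(-2 - 228\right) = 738 \left(-230\right) = -169740$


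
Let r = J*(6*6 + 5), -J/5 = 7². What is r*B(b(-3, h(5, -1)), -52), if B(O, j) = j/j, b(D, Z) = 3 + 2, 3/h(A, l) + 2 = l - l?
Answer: -10045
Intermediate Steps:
J = -245 (J = -5*7² = -5*49 = -245)
h(A, l) = -3/2 (h(A, l) = 3/(-2 + (l - l)) = 3/(-2 + 0) = 3/(-2) = 3*(-½) = -3/2)
r = -10045 (r = -245*(6*6 + 5) = -245*(36 + 5) = -245*41 = -10045)
b(D, Z) = 5
B(O, j) = 1
r*B(b(-3, h(5, -1)), -52) = -10045*1 = -10045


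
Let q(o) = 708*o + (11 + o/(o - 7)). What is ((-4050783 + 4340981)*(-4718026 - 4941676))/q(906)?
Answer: -2520100354695404/576672547 ≈ -4.3701e+6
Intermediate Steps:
q(o) = 11 + 708*o + o/(-7 + o) (q(o) = 708*o + (11 + o/(-7 + o)) = 11 + 708*o + o/(-7 + o))
((-4050783 + 4340981)*(-4718026 - 4941676))/q(906) = ((-4050783 + 4340981)*(-4718026 - 4941676))/(((-77 - 4944*906 + 708*906**2)/(-7 + 906))) = (290198*(-9659702))/(((-77 - 4479264 + 708*820836)/899)) = -2803226200996*899/(-77 - 4479264 + 581151888) = -2803226200996/((1/899)*576672547) = -2803226200996/576672547/899 = -2803226200996*899/576672547 = -2520100354695404/576672547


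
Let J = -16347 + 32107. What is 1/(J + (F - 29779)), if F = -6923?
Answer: -1/20942 ≈ -4.7751e-5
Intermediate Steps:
J = 15760
1/(J + (F - 29779)) = 1/(15760 + (-6923 - 29779)) = 1/(15760 - 36702) = 1/(-20942) = -1/20942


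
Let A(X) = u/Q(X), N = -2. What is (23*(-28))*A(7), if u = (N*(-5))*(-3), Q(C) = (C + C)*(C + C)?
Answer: 690/7 ≈ 98.571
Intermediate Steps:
Q(C) = 4*C² (Q(C) = (2*C)*(2*C) = 4*C²)
u = -30 (u = -2*(-5)*(-3) = 10*(-3) = -30)
A(X) = -15/(2*X²) (A(X) = -30*1/(4*X²) = -15/(2*X²))
(23*(-28))*A(7) = (23*(-28))*(-15/2/7²) = -(-4830)/49 = -644*(-15/98) = 690/7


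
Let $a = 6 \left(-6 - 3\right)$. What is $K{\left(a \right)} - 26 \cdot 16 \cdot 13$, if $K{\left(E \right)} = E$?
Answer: $-5462$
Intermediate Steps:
$a = -54$ ($a = 6 \left(-9\right) = -54$)
$K{\left(a \right)} - 26 \cdot 16 \cdot 13 = -54 - 26 \cdot 16 \cdot 13 = -54 - 416 \cdot 13 = -54 - 5408 = -5462$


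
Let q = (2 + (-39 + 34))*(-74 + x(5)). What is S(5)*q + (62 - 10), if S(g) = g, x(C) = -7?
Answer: 1267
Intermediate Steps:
q = 243 (q = (2 + (-39 + 34))*(-74 - 7) = (2 - 5)*(-81) = -3*(-81) = 243)
S(5)*q + (62 - 10) = 5*243 + (62 - 10) = 1215 + 52 = 1267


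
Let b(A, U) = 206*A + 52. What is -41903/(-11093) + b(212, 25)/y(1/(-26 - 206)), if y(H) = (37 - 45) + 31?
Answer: 485994101/255139 ≈ 1904.8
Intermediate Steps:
b(A, U) = 52 + 206*A
y(H) = 23 (y(H) = -8 + 31 = 23)
-41903/(-11093) + b(212, 25)/y(1/(-26 - 206)) = -41903/(-11093) + (52 + 206*212)/23 = -41903*(-1/11093) + (52 + 43672)*(1/23) = 41903/11093 + 43724*(1/23) = 41903/11093 + 43724/23 = 485994101/255139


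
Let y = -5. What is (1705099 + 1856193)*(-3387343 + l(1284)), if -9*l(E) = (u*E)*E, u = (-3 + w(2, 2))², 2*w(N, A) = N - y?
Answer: -12226410455588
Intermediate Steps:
w(N, A) = 5/2 + N/2 (w(N, A) = (N - 1*(-5))/2 = (N + 5)/2 = (5 + N)/2 = 5/2 + N/2)
u = ¼ (u = (-3 + (5/2 + (½)*2))² = (-3 + (5/2 + 1))² = (-3 + 7/2)² = (½)² = ¼ ≈ 0.25000)
l(E) = -E²/36 (l(E) = -E/4*E/9 = -E²/36)
(1705099 + 1856193)*(-3387343 + l(1284)) = (1705099 + 1856193)*(-3387343 - 1/36*1284²) = 3561292*(-3387343 - 1/36*1648656) = 3561292*(-3387343 - 45796) = 3561292*(-3433139) = -12226410455588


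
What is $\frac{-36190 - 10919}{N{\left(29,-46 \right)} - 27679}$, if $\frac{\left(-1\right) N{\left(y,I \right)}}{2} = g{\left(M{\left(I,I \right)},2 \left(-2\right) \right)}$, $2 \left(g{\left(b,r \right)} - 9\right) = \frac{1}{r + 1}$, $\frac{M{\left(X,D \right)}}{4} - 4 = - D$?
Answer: $\frac{141327}{83090} \approx 1.7009$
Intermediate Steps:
$M{\left(X,D \right)} = 16 - 4 D$ ($M{\left(X,D \right)} = 16 + 4 \left(- D\right) = 16 - 4 D$)
$g{\left(b,r \right)} = 9 + \frac{1}{2 \left(1 + r\right)}$ ($g{\left(b,r \right)} = 9 + \frac{1}{2 \left(r + 1\right)} = 9 + \frac{1}{2 \left(1 + r\right)}$)
$N{\left(y,I \right)} = - \frac{53}{3}$ ($N{\left(y,I \right)} = - 2 \frac{19 + 18 \cdot 2 \left(-2\right)}{2 \left(1 + 2 \left(-2\right)\right)} = - 2 \frac{19 + 18 \left(-4\right)}{2 \left(1 - 4\right)} = - 2 \frac{19 - 72}{2 \left(-3\right)} = - 2 \cdot \frac{1}{2} \left(- \frac{1}{3}\right) \left(-53\right) = \left(-2\right) \frac{53}{6} = - \frac{53}{3}$)
$\frac{-36190 - 10919}{N{\left(29,-46 \right)} - 27679} = \frac{-36190 - 10919}{- \frac{53}{3} - 27679} = - \frac{47109}{- \frac{83090}{3}} = \left(-47109\right) \left(- \frac{3}{83090}\right) = \frac{141327}{83090}$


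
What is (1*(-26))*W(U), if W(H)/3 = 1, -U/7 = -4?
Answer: -78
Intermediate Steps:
U = 28 (U = -7*(-4) = 28)
W(H) = 3 (W(H) = 3*1 = 3)
(1*(-26))*W(U) = (1*(-26))*3 = -26*3 = -78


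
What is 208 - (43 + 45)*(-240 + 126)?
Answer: 10240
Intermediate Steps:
208 - (43 + 45)*(-240 + 126) = 208 - 88*(-114) = 208 - 1*(-10032) = 208 + 10032 = 10240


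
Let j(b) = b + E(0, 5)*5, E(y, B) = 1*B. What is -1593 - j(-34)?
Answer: -1584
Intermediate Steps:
E(y, B) = B
j(b) = 25 + b (j(b) = b + 5*5 = b + 25 = 25 + b)
-1593 - j(-34) = -1593 - (25 - 34) = -1593 - 1*(-9) = -1593 + 9 = -1584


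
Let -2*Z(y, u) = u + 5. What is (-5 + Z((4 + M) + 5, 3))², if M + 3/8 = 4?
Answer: 81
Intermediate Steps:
M = 29/8 (M = -3/8 + 4 = 29/8 ≈ 3.6250)
Z(y, u) = -5/2 - u/2 (Z(y, u) = -(u + 5)/2 = -(5 + u)/2 = -5/2 - u/2)
(-5 + Z((4 + M) + 5, 3))² = (-5 + (-5/2 - ½*3))² = (-5 + (-5/2 - 3/2))² = (-5 - 4)² = (-9)² = 81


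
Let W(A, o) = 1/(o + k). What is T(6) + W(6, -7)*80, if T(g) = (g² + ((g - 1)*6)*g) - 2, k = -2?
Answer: 1846/9 ≈ 205.11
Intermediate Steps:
W(A, o) = 1/(-2 + o) (W(A, o) = 1/(o - 2) = 1/(-2 + o))
T(g) = -2 + g² + g*(-6 + 6*g) (T(g) = (g² + ((-1 + g)*6)*g) - 2 = (g² + (-6 + 6*g)*g) - 2 = (g² + g*(-6 + 6*g)) - 2 = -2 + g² + g*(-6 + 6*g))
T(6) + W(6, -7)*80 = (-2 - 6*6 + 7*6²) + 80/(-2 - 7) = (-2 - 36 + 7*36) + 80/(-9) = (-2 - 36 + 252) - ⅑*80 = 214 - 80/9 = 1846/9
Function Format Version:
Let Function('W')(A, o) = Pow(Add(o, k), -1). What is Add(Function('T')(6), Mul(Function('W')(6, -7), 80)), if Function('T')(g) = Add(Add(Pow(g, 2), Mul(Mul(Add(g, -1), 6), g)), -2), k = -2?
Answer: Rational(1846, 9) ≈ 205.11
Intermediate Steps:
Function('W')(A, o) = Pow(Add(-2, o), -1) (Function('W')(A, o) = Pow(Add(o, -2), -1) = Pow(Add(-2, o), -1))
Function('T')(g) = Add(-2, Pow(g, 2), Mul(g, Add(-6, Mul(6, g)))) (Function('T')(g) = Add(Add(Pow(g, 2), Mul(Mul(Add(-1, g), 6), g)), -2) = Add(Add(Pow(g, 2), Mul(Add(-6, Mul(6, g)), g)), -2) = Add(Add(Pow(g, 2), Mul(g, Add(-6, Mul(6, g)))), -2) = Add(-2, Pow(g, 2), Mul(g, Add(-6, Mul(6, g)))))
Add(Function('T')(6), Mul(Function('W')(6, -7), 80)) = Add(Add(-2, Mul(-6, 6), Mul(7, Pow(6, 2))), Mul(Pow(Add(-2, -7), -1), 80)) = Add(Add(-2, -36, Mul(7, 36)), Mul(Pow(-9, -1), 80)) = Add(Add(-2, -36, 252), Mul(Rational(-1, 9), 80)) = Add(214, Rational(-80, 9)) = Rational(1846, 9)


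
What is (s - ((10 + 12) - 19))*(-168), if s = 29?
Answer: -4368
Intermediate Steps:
(s - ((10 + 12) - 19))*(-168) = (29 - ((10 + 12) - 19))*(-168) = (29 - (22 - 19))*(-168) = (29 - 1*3)*(-168) = (29 - 3)*(-168) = 26*(-168) = -4368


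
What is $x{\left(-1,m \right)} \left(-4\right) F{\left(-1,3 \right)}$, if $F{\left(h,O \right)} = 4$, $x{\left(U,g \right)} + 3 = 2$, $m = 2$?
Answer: $16$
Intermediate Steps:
$x{\left(U,g \right)} = -1$ ($x{\left(U,g \right)} = -3 + 2 = -1$)
$x{\left(-1,m \right)} \left(-4\right) F{\left(-1,3 \right)} = \left(-1\right) \left(-4\right) 4 = 4 \cdot 4 = 16$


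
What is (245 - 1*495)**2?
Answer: 62500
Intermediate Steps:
(245 - 1*495)**2 = (245 - 495)**2 = (-250)**2 = 62500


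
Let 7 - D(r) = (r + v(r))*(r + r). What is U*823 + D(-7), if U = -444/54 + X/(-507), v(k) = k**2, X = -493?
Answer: -8170226/1521 ≈ -5371.6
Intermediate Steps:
U = -11027/1521 (U = -444/54 - 493/(-507) = -444*1/54 - 493*(-1/507) = -74/9 + 493/507 = -11027/1521 ≈ -7.2498)
D(r) = 7 - 2*r*(r + r**2) (D(r) = 7 - (r + r**2)*(r + r) = 7 - (r + r**2)*2*r = 7 - 2*r*(r + r**2))
U*823 + D(-7) = -11027/1521*823 + (7 - 2*(-7)**2 - 2*(-7)**3) = -9075221/1521 + (7 - 2*49 - 2*(-343)) = -9075221/1521 + (7 - 98 + 686) = -9075221/1521 + 595 = -8170226/1521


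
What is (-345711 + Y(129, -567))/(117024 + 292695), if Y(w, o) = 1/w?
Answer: -44596718/52853751 ≈ -0.84378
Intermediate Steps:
(-345711 + Y(129, -567))/(117024 + 292695) = (-345711 + 1/129)/(117024 + 292695) = (-345711 + 1/129)/409719 = -44596718/129*1/409719 = -44596718/52853751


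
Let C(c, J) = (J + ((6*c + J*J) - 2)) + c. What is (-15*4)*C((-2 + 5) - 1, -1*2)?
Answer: -840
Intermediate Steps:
C(c, J) = -2 + J + J² + 7*c (C(c, J) = (J + ((6*c + J²) - 2)) + c = (J + ((J² + 6*c) - 2)) + c = (J + (-2 + J² + 6*c)) + c = (-2 + J + J² + 6*c) + c = -2 + J + J² + 7*c)
(-15*4)*C((-2 + 5) - 1, -1*2) = (-15*4)*(-2 - 1*2 + (-1*2)² + 7*((-2 + 5) - 1)) = -60*(-2 - 2 + (-2)² + 7*(3 - 1)) = -60*(-2 - 2 + 4 + 7*2) = -60*(-2 - 2 + 4 + 14) = -60*14 = -840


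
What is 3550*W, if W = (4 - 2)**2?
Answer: 14200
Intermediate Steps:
W = 4 (W = 2**2 = 4)
3550*W = 3550*4 = 14200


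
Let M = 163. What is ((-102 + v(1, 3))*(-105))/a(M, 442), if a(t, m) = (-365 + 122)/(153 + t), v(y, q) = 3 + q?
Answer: -353920/27 ≈ -13108.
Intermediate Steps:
a(t, m) = -243/(153 + t)
((-102 + v(1, 3))*(-105))/a(M, 442) = ((-102 + (3 + 3))*(-105))/((-243/(153 + 163))) = ((-102 + 6)*(-105))/((-243/316)) = (-96*(-105))/((-243*1/316)) = 10080/(-243/316) = 10080*(-316/243) = -353920/27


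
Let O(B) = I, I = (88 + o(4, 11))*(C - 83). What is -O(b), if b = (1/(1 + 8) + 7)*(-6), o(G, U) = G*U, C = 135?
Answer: -6864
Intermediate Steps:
I = 6864 (I = (88 + 4*11)*(135 - 83) = (88 + 44)*52 = 132*52 = 6864)
b = -128/3 (b = (1/9 + 7)*(-6) = (⅑ + 7)*(-6) = (64/9)*(-6) = -128/3 ≈ -42.667)
O(B) = 6864
-O(b) = -1*6864 = -6864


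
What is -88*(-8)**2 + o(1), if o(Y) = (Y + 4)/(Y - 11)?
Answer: -11265/2 ≈ -5632.5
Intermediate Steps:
o(Y) = (4 + Y)/(-11 + Y)
-88*(-8)**2 + o(1) = -88*(-8)**2 + (4 + 1)/(-11 + 1) = -88*64 + 5/(-10) = -5632 - 1/10*5 = -5632 - 1/2 = -11265/2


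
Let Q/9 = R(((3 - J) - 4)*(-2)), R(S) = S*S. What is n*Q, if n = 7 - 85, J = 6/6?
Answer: -11232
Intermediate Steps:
J = 1 (J = 6*(⅙) = 1)
R(S) = S²
Q = 144 (Q = 9*(((3 - 1*1) - 4)*(-2))² = 9*(((3 - 1) - 4)*(-2))² = 9*((2 - 4)*(-2))² = 9*(-2*(-2))² = 9*4² = 9*16 = 144)
n = -78
n*Q = -78*144 = -11232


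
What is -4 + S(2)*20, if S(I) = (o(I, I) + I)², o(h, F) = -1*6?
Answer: 316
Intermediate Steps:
o(h, F) = -6
S(I) = (-6 + I)²
-4 + S(2)*20 = -4 + (-6 + 2)²*20 = -4 + (-4)²*20 = -4 + 16*20 = -4 + 320 = 316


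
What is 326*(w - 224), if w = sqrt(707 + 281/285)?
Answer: -73024 + 1304*sqrt(3594135)/285 ≈ -64350.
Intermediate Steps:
w = 4*sqrt(3594135)/285 (w = sqrt(707 + 281*(1/285)) = sqrt(707 + 281/285) = sqrt(201776/285) = 4*sqrt(3594135)/285 ≈ 26.608)
326*(w - 224) = 326*(4*sqrt(3594135)/285 - 224) = 326*(-224 + 4*sqrt(3594135)/285) = -73024 + 1304*sqrt(3594135)/285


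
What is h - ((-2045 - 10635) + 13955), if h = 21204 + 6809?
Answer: 26738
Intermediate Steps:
h = 28013
h - ((-2045 - 10635) + 13955) = 28013 - ((-2045 - 10635) + 13955) = 28013 - (-12680 + 13955) = 28013 - 1*1275 = 28013 - 1275 = 26738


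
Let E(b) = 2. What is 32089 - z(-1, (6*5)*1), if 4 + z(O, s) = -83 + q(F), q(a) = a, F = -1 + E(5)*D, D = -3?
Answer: 32183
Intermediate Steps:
F = -7 (F = -1 + 2*(-3) = -1 - 6 = -7)
z(O, s) = -94 (z(O, s) = -4 + (-83 - 7) = -4 - 90 = -94)
32089 - z(-1, (6*5)*1) = 32089 - 1*(-94) = 32089 + 94 = 32183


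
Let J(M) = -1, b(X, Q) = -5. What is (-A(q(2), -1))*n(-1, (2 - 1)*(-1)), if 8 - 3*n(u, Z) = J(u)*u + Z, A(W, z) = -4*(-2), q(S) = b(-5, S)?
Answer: -64/3 ≈ -21.333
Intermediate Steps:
q(S) = -5
A(W, z) = 8
n(u, Z) = 8/3 - Z/3 + u/3 (n(u, Z) = 8/3 - (-u + Z)/3 = 8/3 - (Z - u)/3 = 8/3 + (-Z/3 + u/3) = 8/3 - Z/3 + u/3)
(-A(q(2), -1))*n(-1, (2 - 1)*(-1)) = (-1*8)*(8/3 - (2 - 1)*(-1)/3 + (⅓)*(-1)) = -8*(8/3 - (-1)/3 - ⅓) = -8*(8/3 - ⅓*(-1) - ⅓) = -8*(8/3 + ⅓ - ⅓) = -8*8/3 = -64/3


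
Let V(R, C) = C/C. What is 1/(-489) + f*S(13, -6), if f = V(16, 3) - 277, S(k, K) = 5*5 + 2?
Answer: -3644029/489 ≈ -7452.0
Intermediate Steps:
V(R, C) = 1
S(k, K) = 27 (S(k, K) = 25 + 2 = 27)
f = -276 (f = 1 - 277 = -276)
1/(-489) + f*S(13, -6) = 1/(-489) - 276*27 = -1/489 - 7452 = -3644029/489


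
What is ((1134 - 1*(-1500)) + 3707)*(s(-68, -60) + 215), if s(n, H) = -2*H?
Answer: 2124235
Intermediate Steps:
((1134 - 1*(-1500)) + 3707)*(s(-68, -60) + 215) = ((1134 - 1*(-1500)) + 3707)*(-2*(-60) + 215) = ((1134 + 1500) + 3707)*(120 + 215) = (2634 + 3707)*335 = 6341*335 = 2124235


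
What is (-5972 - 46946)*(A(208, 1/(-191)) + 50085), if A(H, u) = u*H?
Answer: -506215016786/191 ≈ -2.6503e+9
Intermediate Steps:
A(H, u) = H*u
(-5972 - 46946)*(A(208, 1/(-191)) + 50085) = (-5972 - 46946)*(208/(-191) + 50085) = -52918*(208*(-1/191) + 50085) = -52918*(-208/191 + 50085) = -52918*9566027/191 = -506215016786/191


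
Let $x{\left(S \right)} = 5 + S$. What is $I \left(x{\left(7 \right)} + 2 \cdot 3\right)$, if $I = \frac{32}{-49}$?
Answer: $- \frac{576}{49} \approx -11.755$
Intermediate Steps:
$I = - \frac{32}{49}$ ($I = 32 \left(- \frac{1}{49}\right) = - \frac{32}{49} \approx -0.65306$)
$I \left(x{\left(7 \right)} + 2 \cdot 3\right) = - \frac{32 \left(\left(5 + 7\right) + 2 \cdot 3\right)}{49} = - \frac{32 \left(12 + 6\right)}{49} = \left(- \frac{32}{49}\right) 18 = - \frac{576}{49}$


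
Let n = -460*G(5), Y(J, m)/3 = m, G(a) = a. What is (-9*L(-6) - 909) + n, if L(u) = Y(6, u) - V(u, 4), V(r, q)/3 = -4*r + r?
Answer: -2561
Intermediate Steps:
V(r, q) = -9*r (V(r, q) = 3*(-4*r + r) = 3*(-3*r) = -9*r)
Y(J, m) = 3*m
L(u) = 12*u (L(u) = 3*u - (-9)*u = 3*u + 9*u = 12*u)
n = -2300 (n = -460*5 = -2300)
(-9*L(-6) - 909) + n = (-108*(-6) - 909) - 2300 = (-9*(-72) - 909) - 2300 = (648 - 909) - 2300 = -261 - 2300 = -2561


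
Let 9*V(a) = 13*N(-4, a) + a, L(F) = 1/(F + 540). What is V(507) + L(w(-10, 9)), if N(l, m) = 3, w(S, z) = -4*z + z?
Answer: 31123/513 ≈ 60.669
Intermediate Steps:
w(S, z) = -3*z
L(F) = 1/(540 + F)
V(a) = 13/3 + a/9 (V(a) = (13*3 + a)/9 = (39 + a)/9 = 13/3 + a/9)
V(507) + L(w(-10, 9)) = (13/3 + (⅑)*507) + 1/(540 - 3*9) = (13/3 + 169/3) + 1/(540 - 27) = 182/3 + 1/513 = 31123/513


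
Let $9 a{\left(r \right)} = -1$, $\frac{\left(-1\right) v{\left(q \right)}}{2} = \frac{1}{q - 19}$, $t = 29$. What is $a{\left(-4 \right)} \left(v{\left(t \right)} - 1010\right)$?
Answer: $\frac{5051}{45} \approx 112.24$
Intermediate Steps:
$v{\left(q \right)} = - \frac{2}{-19 + q}$ ($v{\left(q \right)} = - \frac{2}{q - 19} = - \frac{2}{-19 + q}$)
$a{\left(r \right)} = - \frac{1}{9}$ ($a{\left(r \right)} = \frac{1}{9} \left(-1\right) = - \frac{1}{9}$)
$a{\left(-4 \right)} \left(v{\left(t \right)} - 1010\right) = - \frac{- \frac{2}{-19 + 29} - 1010}{9} = - \frac{- \frac{2}{10} - 1010}{9} = - \frac{\left(-2\right) \frac{1}{10} - 1010}{9} = - \frac{- \frac{1}{5} - 1010}{9} = \left(- \frac{1}{9}\right) \left(- \frac{5051}{5}\right) = \frac{5051}{45}$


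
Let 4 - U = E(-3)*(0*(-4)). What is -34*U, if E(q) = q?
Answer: -136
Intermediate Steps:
U = 4 (U = 4 - (-3)*0*(-4) = 4 - (-3)*0 = 4 - 1*0 = 4 + 0 = 4)
-34*U = -34*4 = -136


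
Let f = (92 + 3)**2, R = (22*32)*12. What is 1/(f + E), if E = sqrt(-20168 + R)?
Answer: 1805/16292469 - 2*I*sqrt(2930)/81462345 ≈ 0.00011079 - 1.3289e-6*I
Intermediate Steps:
R = 8448 (R = 704*12 = 8448)
E = 2*I*sqrt(2930) (E = sqrt(-20168 + 8448) = sqrt(-11720) = 2*I*sqrt(2930) ≈ 108.26*I)
f = 9025 (f = 95**2 = 9025)
1/(f + E) = 1/(9025 + 2*I*sqrt(2930))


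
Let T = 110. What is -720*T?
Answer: -79200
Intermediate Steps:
-720*T = -720*110 = -80*990 = -79200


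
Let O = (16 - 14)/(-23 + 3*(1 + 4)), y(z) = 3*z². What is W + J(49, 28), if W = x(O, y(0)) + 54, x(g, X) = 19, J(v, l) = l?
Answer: 101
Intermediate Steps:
O = -¼ (O = 2/(-23 + 3*5) = 2/(-23 + 15) = 2/(-8) = 2*(-⅛) = -¼ ≈ -0.25000)
W = 73 (W = 19 + 54 = 73)
W + J(49, 28) = 73 + 28 = 101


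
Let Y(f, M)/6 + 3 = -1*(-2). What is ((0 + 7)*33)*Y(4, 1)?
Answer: -1386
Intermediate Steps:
Y(f, M) = -6 (Y(f, M) = -18 + 6*(-1*(-2)) = -18 + 6*2 = -18 + 12 = -6)
((0 + 7)*33)*Y(4, 1) = ((0 + 7)*33)*(-6) = (7*33)*(-6) = 231*(-6) = -1386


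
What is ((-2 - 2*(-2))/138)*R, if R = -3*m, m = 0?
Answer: 0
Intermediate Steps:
R = 0 (R = -3*0 = 0)
((-2 - 2*(-2))/138)*R = ((-2 - 2*(-2))/138)*0 = ((-2 + 4)*(1/138))*0 = (2*(1/138))*0 = (1/69)*0 = 0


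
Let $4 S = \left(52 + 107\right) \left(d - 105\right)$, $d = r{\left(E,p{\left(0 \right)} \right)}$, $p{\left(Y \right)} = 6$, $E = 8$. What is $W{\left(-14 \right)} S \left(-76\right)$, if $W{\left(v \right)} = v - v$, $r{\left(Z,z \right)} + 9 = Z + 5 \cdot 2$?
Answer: $0$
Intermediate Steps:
$r{\left(Z,z \right)} = 1 + Z$ ($r{\left(Z,z \right)} = -9 + \left(Z + 5 \cdot 2\right) = -9 + \left(Z + 10\right) = -9 + \left(10 + Z\right) = 1 + Z$)
$W{\left(v \right)} = 0$
$d = 9$ ($d = 1 + 8 = 9$)
$S = -3816$ ($S = \frac{\left(52 + 107\right) \left(9 - 105\right)}{4} = \frac{159 \left(-96\right)}{4} = \frac{1}{4} \left(-15264\right) = -3816$)
$W{\left(-14 \right)} S \left(-76\right) = 0 \left(-3816\right) \left(-76\right) = 0 \left(-76\right) = 0$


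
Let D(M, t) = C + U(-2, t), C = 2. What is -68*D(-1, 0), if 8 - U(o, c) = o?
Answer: -816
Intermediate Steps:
U(o, c) = 8 - o
D(M, t) = 12 (D(M, t) = 2 + (8 - 1*(-2)) = 2 + (8 + 2) = 2 + 10 = 12)
-68*D(-1, 0) = -68*12 = -816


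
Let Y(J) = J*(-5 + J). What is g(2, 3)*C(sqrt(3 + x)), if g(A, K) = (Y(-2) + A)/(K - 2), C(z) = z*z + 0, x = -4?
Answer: -16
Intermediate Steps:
C(z) = z**2 (C(z) = z**2 + 0 = z**2)
g(A, K) = (14 + A)/(-2 + K) (g(A, K) = (-2*(-5 - 2) + A)/(K - 2) = (-2*(-7) + A)/(-2 + K) = (14 + A)/(-2 + K))
g(2, 3)*C(sqrt(3 + x)) = ((14 + 2)/(-2 + 3))*(sqrt(3 - 4))**2 = (16/1)*(sqrt(-1))**2 = (1*16)*I**2 = 16*(-1) = -16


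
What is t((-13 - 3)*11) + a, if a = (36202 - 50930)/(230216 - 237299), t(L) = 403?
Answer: 2869177/7083 ≈ 405.08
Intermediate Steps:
a = 14728/7083 (a = -14728/(-7083) = -14728*(-1/7083) = 14728/7083 ≈ 2.0793)
t((-13 - 3)*11) + a = 403 + 14728/7083 = 2869177/7083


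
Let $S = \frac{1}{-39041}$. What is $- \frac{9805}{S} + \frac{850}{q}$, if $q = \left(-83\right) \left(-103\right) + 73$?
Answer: $\frac{1650237888980}{4311} \approx 3.828 \cdot 10^{8}$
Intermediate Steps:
$S = - \frac{1}{39041} \approx -2.5614 \cdot 10^{-5}$
$q = 8622$ ($q = 8549 + 73 = 8622$)
$- \frac{9805}{S} + \frac{850}{q} = - \frac{9805}{- \frac{1}{39041}} + \frac{850}{8622} = \left(-9805\right) \left(-39041\right) + 850 \cdot \frac{1}{8622} = 382797005 + \frac{425}{4311} = \frac{1650237888980}{4311}$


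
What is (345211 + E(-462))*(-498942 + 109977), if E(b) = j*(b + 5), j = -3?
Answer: -134808267630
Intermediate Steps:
E(b) = -15 - 3*b (E(b) = -3*(b + 5) = -3*(5 + b) = -15 - 3*b)
(345211 + E(-462))*(-498942 + 109977) = (345211 + (-15 - 3*(-462)))*(-498942 + 109977) = (345211 + (-15 + 1386))*(-388965) = (345211 + 1371)*(-388965) = 346582*(-388965) = -134808267630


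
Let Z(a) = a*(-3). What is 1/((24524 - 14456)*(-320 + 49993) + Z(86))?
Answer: 1/500107506 ≈ 1.9996e-9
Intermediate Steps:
Z(a) = -3*a
1/((24524 - 14456)*(-320 + 49993) + Z(86)) = 1/((24524 - 14456)*(-320 + 49993) - 3*86) = 1/(10068*49673 - 258) = 1/(500107764 - 258) = 1/500107506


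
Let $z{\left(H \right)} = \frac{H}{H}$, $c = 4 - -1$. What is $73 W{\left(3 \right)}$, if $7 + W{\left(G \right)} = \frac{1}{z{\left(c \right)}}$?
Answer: $-438$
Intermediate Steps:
$c = 5$ ($c = 4 + 1 = 5$)
$z{\left(H \right)} = 1$
$W{\left(G \right)} = -6$ ($W{\left(G \right)} = -7 + 1^{-1} = -7 + 1 = -6$)
$73 W{\left(3 \right)} = 73 \left(-6\right) = -438$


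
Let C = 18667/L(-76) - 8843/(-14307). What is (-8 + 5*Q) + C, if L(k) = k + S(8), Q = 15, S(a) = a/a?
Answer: -21612541/119225 ≈ -181.28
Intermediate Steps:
S(a) = 1
L(k) = 1 + k (L(k) = k + 1 = 1 + k)
C = -29600616/119225 (C = 18667/(1 - 76) - 8843/(-14307) = 18667/(-75) - 8843*(-1/14307) = 18667*(-1/75) + 8843/14307 = -18667/75 + 8843/14307 = -29600616/119225 ≈ -248.28)
(-8 + 5*Q) + C = (-8 + 5*15) - 29600616/119225 = (-8 + 75) - 29600616/119225 = 67 - 29600616/119225 = -21612541/119225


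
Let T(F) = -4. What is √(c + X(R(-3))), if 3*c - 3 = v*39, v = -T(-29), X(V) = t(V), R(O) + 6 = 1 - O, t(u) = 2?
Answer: √55 ≈ 7.4162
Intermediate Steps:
R(O) = -5 - O (R(O) = -6 + (1 - O) = -5 - O)
X(V) = 2
v = 4 (v = -1*(-4) = 4)
c = 53 (c = 1 + (4*39)/3 = 1 + (⅓)*156 = 1 + 52 = 53)
√(c + X(R(-3))) = √(53 + 2) = √55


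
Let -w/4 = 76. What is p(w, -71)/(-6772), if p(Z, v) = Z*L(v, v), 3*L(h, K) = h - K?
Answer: 0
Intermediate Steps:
w = -304 (w = -4*76 = -304)
L(h, K) = -K/3 + h/3 (L(h, K) = (h - K)/3 = -K/3 + h/3)
p(Z, v) = 0 (p(Z, v) = Z*(-v/3 + v/3) = Z*0 = 0)
p(w, -71)/(-6772) = 0/(-6772) = 0*(-1/6772) = 0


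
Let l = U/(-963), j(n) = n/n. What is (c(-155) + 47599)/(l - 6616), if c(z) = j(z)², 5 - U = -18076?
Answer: -5093200/709921 ≈ -7.1743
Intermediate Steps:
U = 18081 (U = 5 - 1*(-18076) = 5 + 18076 = 18081)
j(n) = 1
c(z) = 1 (c(z) = 1² = 1)
l = -2009/107 (l = 18081/(-963) = 18081*(-1/963) = -2009/107 ≈ -18.776)
(c(-155) + 47599)/(l - 6616) = (1 + 47599)/(-2009/107 - 6616) = 47600/(-709921/107) = 47600*(-107/709921) = -5093200/709921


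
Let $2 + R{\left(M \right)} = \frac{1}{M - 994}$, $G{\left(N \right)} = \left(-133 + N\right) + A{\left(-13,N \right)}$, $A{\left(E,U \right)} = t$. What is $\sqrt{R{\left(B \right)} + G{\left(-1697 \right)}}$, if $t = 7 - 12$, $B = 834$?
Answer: $\frac{i \sqrt{2939210}}{40} \approx 42.86 i$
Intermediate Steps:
$t = -5$ ($t = 7 - 12 = -5$)
$A{\left(E,U \right)} = -5$
$G{\left(N \right)} = -138 + N$ ($G{\left(N \right)} = \left(-133 + N\right) - 5 = -138 + N$)
$R{\left(M \right)} = -2 + \frac{1}{-994 + M}$ ($R{\left(M \right)} = -2 + \frac{1}{M - 994} = -2 + \frac{1}{-994 + M}$)
$\sqrt{R{\left(B \right)} + G{\left(-1697 \right)}} = \sqrt{\frac{1989 - 1668}{-994 + 834} - 1835} = \sqrt{\frac{1989 - 1668}{-160} - 1835} = \sqrt{\left(- \frac{1}{160}\right) 321 - 1835} = \sqrt{- \frac{321}{160} - 1835} = \sqrt{- \frac{293921}{160}} = \frac{i \sqrt{2939210}}{40}$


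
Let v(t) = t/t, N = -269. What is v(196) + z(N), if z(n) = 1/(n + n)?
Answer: 537/538 ≈ 0.99814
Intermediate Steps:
v(t) = 1
z(n) = 1/(2*n)
v(196) + z(N) = 1 + (1/2)/(-269) = 1 + (1/2)*(-1/269) = 1 - 1/538 = 537/538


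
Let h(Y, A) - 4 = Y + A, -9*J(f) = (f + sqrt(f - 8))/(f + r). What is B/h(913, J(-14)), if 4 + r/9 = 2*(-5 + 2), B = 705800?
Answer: 283508188891200/368337728413 - 330314400*I*sqrt(22)/368337728413 ≈ 769.7 - 0.0042062*I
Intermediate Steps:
r = -90 (r = -36 + 9*(2*(-5 + 2)) = -36 + 9*(2*(-3)) = -36 + 9*(-6) = -36 - 54 = -90)
J(f) = -(f + sqrt(-8 + f))/(9*(-90 + f)) (J(f) = -(f + sqrt(f - 8))/(9*(f - 90)) = -(f + sqrt(-8 + f))/(9*(-90 + f)))
h(Y, A) = 4 + A + Y (h(Y, A) = 4 + (Y + A) = 4 + (A + Y) = 4 + A + Y)
B/h(913, J(-14)) = 705800/(4 + (-1*(-14) - sqrt(-8 - 14))/(9*(-90 - 14)) + 913) = 705800/(4 + (1/9)*(14 - sqrt(-22))/(-104) + 913) = 705800/(4 + (1/9)*(-1/104)*(14 - I*sqrt(22)) + 913) = 705800/(4 + (-7/468 + I*sqrt(22)/936) + 913) = 705800/(429149/468 + I*sqrt(22)/936)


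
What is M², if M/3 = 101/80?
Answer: 91809/6400 ≈ 14.345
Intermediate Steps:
M = 303/80 (M = 3*(101/80) = 303/80 ≈ 3.7875)
M² = (303/80)² = 91809/6400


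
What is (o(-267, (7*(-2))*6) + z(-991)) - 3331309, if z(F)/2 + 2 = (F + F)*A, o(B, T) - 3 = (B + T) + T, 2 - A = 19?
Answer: -3264357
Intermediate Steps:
A = -17 (A = 2 - 1*19 = 2 - 19 = -17)
o(B, T) = 3 + B + 2*T (o(B, T) = 3 + ((B + T) + T) = 3 + (B + 2*T) = 3 + B + 2*T)
z(F) = -4 - 68*F (z(F) = -4 + 2*((F + F)*(-17)) = -4 + 2*((2*F)*(-17)) = -4 + 2*(-34*F) = -4 - 68*F)
(o(-267, (7*(-2))*6) + z(-991)) - 3331309 = ((3 - 267 + 2*((7*(-2))*6)) + (-4 - 68*(-991))) - 3331309 = ((3 - 267 + 2*(-14*6)) + (-4 + 67388)) - 3331309 = ((3 - 267 + 2*(-84)) + 67384) - 3331309 = ((3 - 267 - 168) + 67384) - 3331309 = (-432 + 67384) - 3331309 = 66952 - 3331309 = -3264357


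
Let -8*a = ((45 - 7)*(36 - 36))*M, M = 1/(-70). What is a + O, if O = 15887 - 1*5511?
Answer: 10376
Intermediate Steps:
M = -1/70 ≈ -0.014286
O = 10376 (O = 15887 - 5511 = 10376)
a = 0 (a = -(45 - 7)*(36 - 36)*(-1)/(8*70) = -38*0*(-1)/(8*70) = -0*(-1)/70 = -⅛*0 = 0)
a + O = 0 + 10376 = 10376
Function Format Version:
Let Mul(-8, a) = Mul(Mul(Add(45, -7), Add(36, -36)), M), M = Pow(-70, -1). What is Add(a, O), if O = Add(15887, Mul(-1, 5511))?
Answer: 10376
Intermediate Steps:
M = Rational(-1, 70) ≈ -0.014286
O = 10376 (O = Add(15887, -5511) = 10376)
a = 0 (a = Mul(Rational(-1, 8), Mul(Mul(Add(45, -7), Add(36, -36)), Rational(-1, 70))) = Mul(Rational(-1, 8), Mul(Mul(38, 0), Rational(-1, 70))) = Mul(Rational(-1, 8), Mul(0, Rational(-1, 70))) = Mul(Rational(-1, 8), 0) = 0)
Add(a, O) = Add(0, 10376) = 10376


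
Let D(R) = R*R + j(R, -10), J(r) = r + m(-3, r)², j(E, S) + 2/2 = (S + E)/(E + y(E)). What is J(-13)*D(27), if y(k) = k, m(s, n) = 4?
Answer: 39329/18 ≈ 2184.9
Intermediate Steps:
j(E, S) = -1 + (E + S)/(2*E) (j(E, S) = -1 + (S + E)/(E + E) = -1 + (E + S)/((2*E)) = -1 + (E + S)*(1/(2*E)) = -1 + (E + S)/(2*E))
J(r) = 16 + r (J(r) = r + 4² = r + 16 = 16 + r)
D(R) = R² + (-10 - R)/(2*R) (D(R) = R*R + (-10 - R)/(2*R) = R² + (-10 - R)/(2*R))
J(-13)*D(27) = (16 - 13)*((-5 + 27³ - ½*27)/27) = 3*((-5 + 19683 - 27/2)/27) = 3*((1/27)*(39329/2)) = 3*(39329/54) = 39329/18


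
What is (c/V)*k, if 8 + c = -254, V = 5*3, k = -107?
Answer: 28034/15 ≈ 1868.9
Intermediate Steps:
V = 15
c = -262 (c = -8 - 254 = -262)
(c/V)*k = -262/15*(-107) = 28034/15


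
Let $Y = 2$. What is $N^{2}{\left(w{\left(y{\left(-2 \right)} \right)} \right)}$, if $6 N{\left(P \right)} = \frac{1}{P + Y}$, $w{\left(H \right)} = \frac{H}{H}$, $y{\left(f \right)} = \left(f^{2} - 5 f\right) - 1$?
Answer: $\frac{1}{324} \approx 0.0030864$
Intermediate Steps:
$y{\left(f \right)} = -1 + f^{2} - 5 f$
$w{\left(H \right)} = 1$
$N{\left(P \right)} = \frac{1}{6 \left(2 + P\right)}$ ($N{\left(P \right)} = \frac{1}{6 \left(P + 2\right)} = \frac{1}{6 \left(2 + P\right)}$)
$N^{2}{\left(w{\left(y{\left(-2 \right)} \right)} \right)} = \left(\frac{1}{6 \left(2 + 1\right)}\right)^{2} = \left(\frac{1}{6 \cdot 3}\right)^{2} = \left(\frac{1}{6} \cdot \frac{1}{3}\right)^{2} = \left(\frac{1}{18}\right)^{2} = \frac{1}{324}$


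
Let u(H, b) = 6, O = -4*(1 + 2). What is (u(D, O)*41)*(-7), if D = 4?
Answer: -1722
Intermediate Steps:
O = -12 (O = -4*3 = -12)
(u(D, O)*41)*(-7) = (6*41)*(-7) = 246*(-7) = -1722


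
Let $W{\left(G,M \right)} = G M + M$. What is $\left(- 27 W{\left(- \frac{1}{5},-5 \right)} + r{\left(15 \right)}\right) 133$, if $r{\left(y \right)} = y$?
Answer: $16359$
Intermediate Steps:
$W{\left(G,M \right)} = M + G M$
$\left(- 27 W{\left(- \frac{1}{5},-5 \right)} + r{\left(15 \right)}\right) 133 = \left(- 27 \left(- 5 \left(1 - \frac{1}{5}\right)\right) + 15\right) 133 = \left(- 27 \left(\left(-5\right) \frac{4}{5}\right) + 15\right) 133 = \left(\left(-27\right) \left(-4\right) + 15\right) 133 = \left(108 + 15\right) 133 = 123 \cdot 133 = 16359$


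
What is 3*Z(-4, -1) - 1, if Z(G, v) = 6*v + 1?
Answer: -16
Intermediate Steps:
Z(G, v) = 1 + 6*v
3*Z(-4, -1) - 1 = 3*(1 + 6*(-1)) - 1 = 3*(1 - 6) - 1 = 3*(-5) - 1 = -15 - 1 = -16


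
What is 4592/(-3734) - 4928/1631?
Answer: -1849336/435011 ≈ -4.2512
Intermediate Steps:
4592/(-3734) - 4928/1631 = 4592*(-1/3734) - 4928*1/1631 = -2296/1867 - 704/233 = -1849336/435011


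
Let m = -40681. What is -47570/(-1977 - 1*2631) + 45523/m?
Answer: 862712593/93729024 ≈ 9.2043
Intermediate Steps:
-47570/(-1977 - 1*2631) + 45523/m = -47570/(-1977 - 1*2631) + 45523/(-40681) = -47570/(-1977 - 2631) + 45523*(-1/40681) = -47570/(-4608) - 45523/40681 = -47570*(-1/4608) - 45523/40681 = 23785/2304 - 45523/40681 = 862712593/93729024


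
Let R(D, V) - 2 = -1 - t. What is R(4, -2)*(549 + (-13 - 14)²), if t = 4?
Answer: -3834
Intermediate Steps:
R(D, V) = -3 (R(D, V) = 2 + (-1 - 1*4) = 2 + (-1 - 4) = 2 - 5 = -3)
R(4, -2)*(549 + (-13 - 14)²) = -3*(549 + (-13 - 14)²) = -3*(549 + (-27)²) = -3*(549 + 729) = -3*1278 = -3834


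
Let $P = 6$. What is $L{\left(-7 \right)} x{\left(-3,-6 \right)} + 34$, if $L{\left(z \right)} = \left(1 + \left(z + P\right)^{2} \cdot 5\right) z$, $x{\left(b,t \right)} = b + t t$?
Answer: $-1352$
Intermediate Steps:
$x{\left(b,t \right)} = b + t^{2}$
$L{\left(z \right)} = z \left(1 + 5 \left(6 + z\right)^{2}\right)$ ($L{\left(z \right)} = \left(1 + \left(z + 6\right)^{2} \cdot 5\right) z = \left(1 + \left(6 + z\right)^{2} \cdot 5\right) z = \left(1 + 5 \left(6 + z\right)^{2}\right) z = z \left(1 + 5 \left(6 + z\right)^{2}\right)$)
$L{\left(-7 \right)} x{\left(-3,-6 \right)} + 34 = - 7 \left(1 + 5 \left(6 - 7\right)^{2}\right) \left(-3 + \left(-6\right)^{2}\right) + 34 = - 7 \left(1 + 5 \left(-1\right)^{2}\right) \left(-3 + 36\right) + 34 = - 7 \left(1 + 5 \cdot 1\right) 33 + 34 = - 7 \left(1 + 5\right) 33 + 34 = \left(-7\right) 6 \cdot 33 + 34 = \left(-42\right) 33 + 34 = -1386 + 34 = -1352$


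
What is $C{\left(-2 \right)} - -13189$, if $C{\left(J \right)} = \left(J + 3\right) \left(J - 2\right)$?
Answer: $13185$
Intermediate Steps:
$C{\left(J \right)} = \left(-2 + J\right) \left(3 + J\right)$ ($C{\left(J \right)} = \left(3 + J\right) \left(-2 + J\right) = \left(-2 + J\right) \left(3 + J\right)$)
$C{\left(-2 \right)} - -13189 = \left(-6 - 2 + \left(-2\right)^{2}\right) - -13189 = \left(-6 - 2 + 4\right) + 13189 = -4 + 13189 = 13185$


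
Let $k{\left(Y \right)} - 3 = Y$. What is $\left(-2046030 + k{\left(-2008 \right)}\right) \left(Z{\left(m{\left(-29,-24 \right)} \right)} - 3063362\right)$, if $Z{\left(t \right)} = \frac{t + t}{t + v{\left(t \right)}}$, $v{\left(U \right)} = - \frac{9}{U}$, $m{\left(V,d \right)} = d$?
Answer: $\frac{395253711252730}{63} \approx 6.2739 \cdot 10^{12}$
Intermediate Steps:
$k{\left(Y \right)} = 3 + Y$
$Z{\left(t \right)} = \frac{2 t}{t - \frac{9}{t}}$ ($Z{\left(t \right)} = \frac{t + t}{t - \frac{9}{t}} = \frac{2 t}{t - \frac{9}{t}}$)
$\left(-2046030 + k{\left(-2008 \right)}\right) \left(Z{\left(m{\left(-29,-24 \right)} \right)} - 3063362\right) = \left(-2046030 + \left(3 - 2008\right)\right) \left(\frac{2 \left(-24\right)^{2}}{-9 + \left(-24\right)^{2}} - 3063362\right) = \left(-2046030 - 2005\right) \left(2 \cdot 576 \frac{1}{-9 + 576} - 3063362\right) = - 2048035 \left(2 \cdot 576 \cdot \frac{1}{567} - 3063362\right) = - 2048035 \left(\frac{128}{63} - 3063362\right) = \left(-2048035\right) \left(- \frac{192991678}{63}\right) = \frac{395253711252730}{63}$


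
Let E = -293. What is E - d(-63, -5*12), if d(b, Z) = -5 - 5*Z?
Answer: -588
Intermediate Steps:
E - d(-63, -5*12) = -293 - (-5 - (-25)*12) = -293 - (-5 - 5*(-60)) = -293 - (-5 + 300) = -293 - 1*295 = -293 - 295 = -588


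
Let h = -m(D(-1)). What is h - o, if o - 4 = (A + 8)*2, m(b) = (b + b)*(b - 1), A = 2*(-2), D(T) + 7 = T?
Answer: -156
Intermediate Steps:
D(T) = -7 + T
A = -4
m(b) = 2*b*(-1 + b) (m(b) = (2*b)*(-1 + b) = 2*b*(-1 + b))
o = 12 (o = 4 + (-4 + 8)*2 = 4 + 4*2 = 4 + 8 = 12)
h = -144 (h = -2*(-7 - 1)*(-1 + (-7 - 1)) = -2*(-8)*(-1 - 8) = -2*(-8)*(-9) = -1*144 = -144)
h - o = -144 - 1*12 = -144 - 12 = -156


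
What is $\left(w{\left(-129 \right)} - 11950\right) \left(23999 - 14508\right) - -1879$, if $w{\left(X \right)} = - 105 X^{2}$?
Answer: $-16697087326$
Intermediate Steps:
$\left(w{\left(-129 \right)} - 11950\right) \left(23999 - 14508\right) - -1879 = \left(- 105 \left(-129\right)^{2} - 11950\right) \left(23999 - 14508\right) - -1879 = \left(\left(-105\right) 16641 - 11950\right) 9491 + 1879 = \left(-1747305 - 11950\right) 9491 + 1879 = \left(-1759255\right) 9491 + 1879 = -16697089205 + 1879 = -16697087326$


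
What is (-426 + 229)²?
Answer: 38809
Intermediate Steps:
(-426 + 229)² = (-197)² = 38809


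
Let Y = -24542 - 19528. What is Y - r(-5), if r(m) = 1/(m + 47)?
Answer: -1850941/42 ≈ -44070.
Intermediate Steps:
Y = -44070
r(m) = 1/(47 + m)
Y - r(-5) = -44070 - 1/(47 - 5) = -44070 - 1/42 = -1850941/42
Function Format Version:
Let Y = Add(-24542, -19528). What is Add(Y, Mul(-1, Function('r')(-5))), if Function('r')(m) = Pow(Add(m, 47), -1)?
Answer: Rational(-1850941, 42) ≈ -44070.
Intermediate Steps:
Y = -44070
Function('r')(m) = Pow(Add(47, m), -1)
Add(Y, Mul(-1, Function('r')(-5))) = Add(-44070, Mul(-1, Pow(Add(47, -5), -1))) = Add(-44070, Mul(-1, Pow(42, -1))) = Add(-44070, Mul(-1, Rational(1, 42))) = Add(-44070, Rational(-1, 42)) = Rational(-1850941, 42)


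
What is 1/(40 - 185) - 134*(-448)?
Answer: 8704639/145 ≈ 60032.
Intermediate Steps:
1/(40 - 185) - 134*(-448) = 1/(-145) + 60032 = -1/145 + 60032 = 8704639/145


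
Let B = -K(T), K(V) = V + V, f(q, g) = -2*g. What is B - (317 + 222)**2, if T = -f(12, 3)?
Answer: -290533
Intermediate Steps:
T = 6 (T = -(-2)*3 = -1*(-6) = 6)
K(V) = 2*V
B = -12 (B = -2*6 = -1*12 = -12)
B - (317 + 222)**2 = -12 - (317 + 222)**2 = -12 - 1*539**2 = -12 - 1*290521 = -12 - 290521 = -290533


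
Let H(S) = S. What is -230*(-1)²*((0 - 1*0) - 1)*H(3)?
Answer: 690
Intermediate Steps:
-230*(-1)²*((0 - 1*0) - 1)*H(3) = -230*(-1)²*((0 - 1*0) - 1)*3 = -230*((0 + 0) - 1)*3 = -230*(0 - 1)*3 = -230*(-1*3) = -230*(-3) = 690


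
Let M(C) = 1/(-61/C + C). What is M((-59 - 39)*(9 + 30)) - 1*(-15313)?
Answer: 223686527177/14607623 ≈ 15313.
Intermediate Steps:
M(C) = 1/(C - 61/C)
M((-59 - 39)*(9 + 30)) - 1*(-15313) = ((-59 - 39)*(9 + 30))/(-61 + ((-59 - 39)*(9 + 30))**2) - 1*(-15313) = (-98*39)/(-61 + (-98*39)**2) + 15313 = -3822/(-61 + (-3822)**2) + 15313 = -3822/(-61 + 14607684) + 15313 = -3822/14607623 + 15313 = 223686527177/14607623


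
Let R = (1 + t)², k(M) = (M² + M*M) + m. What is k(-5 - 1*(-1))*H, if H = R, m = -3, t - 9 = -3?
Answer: 1421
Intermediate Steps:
t = 6 (t = 9 - 3 = 6)
k(M) = -3 + 2*M² (k(M) = (M² + M*M) - 3 = (M² + M²) - 3 = 2*M² - 3 = -3 + 2*M²)
R = 49 (R = (1 + 6)² = 7² = 49)
H = 49
k(-5 - 1*(-1))*H = (-3 + 2*(-5 - 1*(-1))²)*49 = (-3 + 2*(-5 + 1)²)*49 = (-3 + 2*(-4)²)*49 = (-3 + 2*16)*49 = (-3 + 32)*49 = 29*49 = 1421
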